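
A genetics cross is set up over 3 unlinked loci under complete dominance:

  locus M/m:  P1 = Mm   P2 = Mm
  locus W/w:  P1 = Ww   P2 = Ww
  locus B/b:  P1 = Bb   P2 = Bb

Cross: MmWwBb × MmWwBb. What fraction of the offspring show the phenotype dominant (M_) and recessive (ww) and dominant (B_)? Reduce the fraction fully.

MmWwBb gametes: MWB×1, MWb×1, MwB×1, Mwb×1, mWB×1, mWb×1, mwB×1, mwb×1
MmWwBb gametes: MWB×1, MWb×1, MwB×1, Mwb×1, mWB×1, mWb×1, mwB×1, mwb×1
MmWwBb×MmWwBb grid (8·8=64): MMWWBB=1 MMWWBb=2 MMWWbb=1 MMWwBB=2 MMWwBb=4 MMWwbb=2 MMwwBB=1 MMwwBb=2 MMwwbb=1 MmWWBB=2 MmWWBb=4 MmWWbb=2 MmWwBB=4 MmWwBb=8 MmWwbb=4 MmwwBB=2 MmwwBb=4 Mmwwbb=2 mmWWBB=1 mmWWBb=2 mmWWbb=1 mmWwBB=2 mmWwBb=4 mmWwbb=2 mmwwBB=1 mmwwBb=2 mmwwbb=1
M_ ww B_ hits 9/64; gcd=1; 9÷1/64÷1 = 9/64

P(M_ ww B_) = 9/64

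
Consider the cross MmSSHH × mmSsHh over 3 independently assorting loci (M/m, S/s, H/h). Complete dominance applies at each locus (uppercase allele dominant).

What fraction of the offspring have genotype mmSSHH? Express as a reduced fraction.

MmSSHH gametes: MSH×4, mSH×4
mmSsHh gametes: mSH×2, mSh×2, msH×2, msh×2
MmSSHH×mmSsHh grid (8·8=64): MmSSHH=8 MmSSHh=8 MmSsHH=8 MmSsHh=8 mmSSHH=8 mmSSHh=8 mmSsHH=8 mmSsHh=8
mmSSHH hits 8/64; gcd=8; 8÷8/64÷8 = 1/8

P(mmSSHH) = 1/8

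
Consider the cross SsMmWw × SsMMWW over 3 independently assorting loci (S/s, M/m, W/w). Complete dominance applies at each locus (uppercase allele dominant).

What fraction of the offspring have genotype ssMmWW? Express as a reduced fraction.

SsMmWw gametes: SMW×1, SMw×1, SmW×1, Smw×1, sMW×1, sMw×1, smW×1, smw×1
SsMMWW gametes: SMW×4, sMW×4
SsMmWw×SsMMWW grid (8·8=64): SSMMWW=4 SSMMWw=4 SSMmWW=4 SSMmWw=4 SsMMWW=8 SsMMWw=8 SsMmWW=8 SsMmWw=8 ssMMWW=4 ssMMWw=4 ssMmWW=4 ssMmWw=4
ssMmWW hits 4/64; gcd=4; 4÷4/64÷4 = 1/16

P(ssMmWW) = 1/16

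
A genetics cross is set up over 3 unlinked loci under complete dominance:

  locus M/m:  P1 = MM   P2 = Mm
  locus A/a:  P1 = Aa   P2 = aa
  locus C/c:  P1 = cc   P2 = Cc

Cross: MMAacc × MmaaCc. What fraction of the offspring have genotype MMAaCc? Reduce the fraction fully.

MMAacc gametes: MAc×4, Mac×4
MmaaCc gametes: MaC×2, Mac×2, maC×2, mac×2
MMAacc×MmaaCc grid (8·8=64): MMAaCc=8 MMAacc=8 MMaaCc=8 MMaacc=8 MmAaCc=8 MmAacc=8 MmaaCc=8 Mmaacc=8
MMAaCc hits 8/64; gcd=8; 8÷8/64÷8 = 1/8

P(MMAaCc) = 1/8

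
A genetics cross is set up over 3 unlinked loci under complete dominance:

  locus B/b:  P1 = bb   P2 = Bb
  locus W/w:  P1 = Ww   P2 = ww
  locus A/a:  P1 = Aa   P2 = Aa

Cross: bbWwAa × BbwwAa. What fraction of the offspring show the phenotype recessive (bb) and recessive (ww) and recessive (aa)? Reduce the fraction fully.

P(bb ww aa) = 1/16

bbWwAa gametes: bWA×2, bWa×2, bwA×2, bwa×2
BbwwAa gametes: BwA×2, Bwa×2, bwA×2, bwa×2
bbWwAa×BbwwAa grid (8·8=64): BbWwAA=4 BbWwAa=8 BbWwaa=4 BbwwAA=4 BbwwAa=8 Bbwwaa=4 bbWwAA=4 bbWwAa=8 bbWwaa=4 bbwwAA=4 bbwwAa=8 bbwwaa=4
bb ww aa hits 4/64; gcd=4; 4÷4/64÷4 = 1/16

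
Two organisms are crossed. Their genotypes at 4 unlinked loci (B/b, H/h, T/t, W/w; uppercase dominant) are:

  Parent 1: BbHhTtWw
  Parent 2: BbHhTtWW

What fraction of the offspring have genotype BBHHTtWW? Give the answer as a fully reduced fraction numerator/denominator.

BbHhTtWw gametes: BHTW×1, BHTw×1, BHtW×1, BHtw×1, BhTW×1, BhTw×1, BhtW×1, Bhtw×1, bHTW×1, bHTw×1, bHtW×1, bHtw×1, bhTW×1, bhTw×1, bhtW×1, bhtw×1
BbHhTtWW gametes: BHTW×2, BHtW×2, BhTW×2, BhtW×2, bHTW×2, bHtW×2, bhTW×2, bhtW×2
BbHhTtWw×BbHhTtWW grid (16·16=256): BBHHTTWW=2 BBHHTTWw=2 BBHHTtWW=4 BBHHTtWw=4 BBHHttWW=2 BBHHttWw=2 BBHhTTWW=4 BBHhTTWw=4 BBHhTtWW=8 BBHhTtWw=8 BBHhttWW=4 BBHhttWw=4 BBhhTTWW=2 BBhhTTWw=2 BBhhTtWW=4 BBhhTtWw=4 BBhhttWW=2 BBhhttWw=2 BbHHTTWW=4 BbHHTTWw=4 BbHHTtWW=8 BbHHTtWw=8 BbHHttWW=4 BbHHttWw=4 BbHhTTWW=8 BbHhTTWw=8 BbHhTtWW=16 BbHhTtWw=16 BbHhttWW=8 BbHhttWw=8 BbhhTTWW=4 BbhhTTWw=4 BbhhTtWW=8 BbhhTtWw=8 BbhhttWW=4 BbhhttWw=4 bbHHTTWW=2 bbHHTTWw=2 bbHHTtWW=4 bbHHTtWw=4 bbHHttWW=2 bbHHttWw=2 bbHhTTWW=4 bbHhTTWw=4 bbHhTtWW=8 bbHhTtWw=8 bbHhttWW=4 bbHhttWw=4 bbhhTTWW=2 bbhhTTWw=2 bbhhTtWW=4 bbhhTtWw=4 bbhhttWW=2 bbhhttWw=2
BBHHTtWW hits 4/256; gcd=4; 4÷4/256÷4 = 1/64

P(BBHHTtWW) = 1/64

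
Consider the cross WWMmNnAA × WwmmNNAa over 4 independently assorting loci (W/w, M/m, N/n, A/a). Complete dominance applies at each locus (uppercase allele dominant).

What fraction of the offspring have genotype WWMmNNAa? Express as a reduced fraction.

WWMmNnAA gametes: WMNA×4, WMnA×4, WmNA×4, WmnA×4
WwmmNNAa gametes: WmNA×4, WmNa×4, wmNA×4, wmNa×4
WWMmNnAA×WwmmNNAa grid (16·16=256): WWMmNNAA=16 WWMmNNAa=16 WWMmNnAA=16 WWMmNnAa=16 WWmmNNAA=16 WWmmNNAa=16 WWmmNnAA=16 WWmmNnAa=16 WwMmNNAA=16 WwMmNNAa=16 WwMmNnAA=16 WwMmNnAa=16 WwmmNNAA=16 WwmmNNAa=16 WwmmNnAA=16 WwmmNnAa=16
WWMmNNAa hits 16/256; gcd=16; 16÷16/256÷16 = 1/16

P(WWMmNNAa) = 1/16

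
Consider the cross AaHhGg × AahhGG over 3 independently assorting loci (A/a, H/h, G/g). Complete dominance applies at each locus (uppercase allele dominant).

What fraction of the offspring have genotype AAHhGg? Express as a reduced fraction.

AaHhGg gametes: AHG×1, AHg×1, AhG×1, Ahg×1, aHG×1, aHg×1, ahG×1, ahg×1
AahhGG gametes: AhG×4, ahG×4
AaHhGg×AahhGG grid (8·8=64): AAHhGG=4 AAHhGg=4 AAhhGG=4 AAhhGg=4 AaHhGG=8 AaHhGg=8 AahhGG=8 AahhGg=8 aaHhGG=4 aaHhGg=4 aahhGG=4 aahhGg=4
AAHhGg hits 4/64; gcd=4; 4÷4/64÷4 = 1/16

P(AAHhGg) = 1/16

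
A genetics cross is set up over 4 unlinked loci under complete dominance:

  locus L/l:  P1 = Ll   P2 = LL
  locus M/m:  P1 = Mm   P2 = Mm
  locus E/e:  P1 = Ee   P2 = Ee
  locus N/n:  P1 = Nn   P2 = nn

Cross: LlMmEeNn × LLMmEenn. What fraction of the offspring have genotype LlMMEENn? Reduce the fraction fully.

LlMmEeNn gametes: LMEN×1, LMEn×1, LMeN×1, LMen×1, LmEN×1, LmEn×1, LmeN×1, Lmen×1, lMEN×1, lMEn×1, lMeN×1, lMen×1, lmEN×1, lmEn×1, lmeN×1, lmen×1
LLMmEenn gametes: LMEn×4, LMen×4, LmEn×4, Lmen×4
LlMmEeNn×LLMmEenn grid (16·16=256): LLMMEENn=4 LLMMEEnn=4 LLMMEeNn=8 LLMMEenn=8 LLMMeeNn=4 LLMMeenn=4 LLMmEENn=8 LLMmEEnn=8 LLMmEeNn=16 LLMmEenn=16 LLMmeeNn=8 LLMmeenn=8 LLmmEENn=4 LLmmEEnn=4 LLmmEeNn=8 LLmmEenn=8 LLmmeeNn=4 LLmmeenn=4 LlMMEENn=4 LlMMEEnn=4 LlMMEeNn=8 LlMMEenn=8 LlMMeeNn=4 LlMMeenn=4 LlMmEENn=8 LlMmEEnn=8 LlMmEeNn=16 LlMmEenn=16 LlMmeeNn=8 LlMmeenn=8 LlmmEENn=4 LlmmEEnn=4 LlmmEeNn=8 LlmmEenn=8 LlmmeeNn=4 Llmmeenn=4
LlMMEENn hits 4/256; gcd=4; 4÷4/256÷4 = 1/64

P(LlMMEENn) = 1/64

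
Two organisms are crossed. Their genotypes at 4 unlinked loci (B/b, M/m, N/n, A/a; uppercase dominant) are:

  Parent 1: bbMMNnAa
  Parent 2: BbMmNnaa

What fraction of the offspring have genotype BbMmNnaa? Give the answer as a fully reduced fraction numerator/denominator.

bbMMNnAa gametes: bMNA×4, bMNa×4, bMnA×4, bMna×4
BbMmNnaa gametes: BMNa×2, BMna×2, BmNa×2, Bmna×2, bMNa×2, bMna×2, bmNa×2, bmna×2
bbMMNnAa×BbMmNnaa grid (16·16=256): BbMMNNAa=8 BbMMNNaa=8 BbMMNnAa=16 BbMMNnaa=16 BbMMnnAa=8 BbMMnnaa=8 BbMmNNAa=8 BbMmNNaa=8 BbMmNnAa=16 BbMmNnaa=16 BbMmnnAa=8 BbMmnnaa=8 bbMMNNAa=8 bbMMNNaa=8 bbMMNnAa=16 bbMMNnaa=16 bbMMnnAa=8 bbMMnnaa=8 bbMmNNAa=8 bbMmNNaa=8 bbMmNnAa=16 bbMmNnaa=16 bbMmnnAa=8 bbMmnnaa=8
BbMmNnaa hits 16/256; gcd=16; 16÷16/256÷16 = 1/16

P(BbMmNnaa) = 1/16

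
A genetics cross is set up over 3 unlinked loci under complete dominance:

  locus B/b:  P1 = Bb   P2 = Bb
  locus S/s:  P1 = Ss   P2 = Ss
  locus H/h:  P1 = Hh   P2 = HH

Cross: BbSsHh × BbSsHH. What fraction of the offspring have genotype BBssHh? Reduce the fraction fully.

P(BBssHh) = 1/32

BbSsHh gametes: BSH×1, BSh×1, BsH×1, Bsh×1, bSH×1, bSh×1, bsH×1, bsh×1
BbSsHH gametes: BSH×2, BsH×2, bSH×2, bsH×2
BbSsHh×BbSsHH grid (8·8=64): BBSSHH=2 BBSSHh=2 BBSsHH=4 BBSsHh=4 BBssHH=2 BBssHh=2 BbSSHH=4 BbSSHh=4 BbSsHH=8 BbSsHh=8 BbssHH=4 BbssHh=4 bbSSHH=2 bbSSHh=2 bbSsHH=4 bbSsHh=4 bbssHH=2 bbssHh=2
BBssHh hits 2/64; gcd=2; 2÷2/64÷2 = 1/32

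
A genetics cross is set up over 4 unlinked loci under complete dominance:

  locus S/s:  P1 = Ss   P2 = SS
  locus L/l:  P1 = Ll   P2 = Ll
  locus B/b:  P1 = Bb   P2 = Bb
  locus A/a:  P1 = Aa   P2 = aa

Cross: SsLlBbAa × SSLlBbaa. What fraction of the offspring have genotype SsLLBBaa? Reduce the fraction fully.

SsLlBbAa gametes: SLBA×1, SLBa×1, SLbA×1, SLba×1, SlBA×1, SlBa×1, SlbA×1, Slba×1, sLBA×1, sLBa×1, sLbA×1, sLba×1, slBA×1, slBa×1, slbA×1, slba×1
SSLlBbaa gametes: SLBa×4, SLba×4, SlBa×4, Slba×4
SsLlBbAa×SSLlBbaa grid (16·16=256): SSLLBBAa=4 SSLLBBaa=4 SSLLBbAa=8 SSLLBbaa=8 SSLLbbAa=4 SSLLbbaa=4 SSLlBBAa=8 SSLlBBaa=8 SSLlBbAa=16 SSLlBbaa=16 SSLlbbAa=8 SSLlbbaa=8 SSllBBAa=4 SSllBBaa=4 SSllBbAa=8 SSllBbaa=8 SSllbbAa=4 SSllbbaa=4 SsLLBBAa=4 SsLLBBaa=4 SsLLBbAa=8 SsLLBbaa=8 SsLLbbAa=4 SsLLbbaa=4 SsLlBBAa=8 SsLlBBaa=8 SsLlBbAa=16 SsLlBbaa=16 SsLlbbAa=8 SsLlbbaa=8 SsllBBAa=4 SsllBBaa=4 SsllBbAa=8 SsllBbaa=8 SsllbbAa=4 Ssllbbaa=4
SsLLBBaa hits 4/256; gcd=4; 4÷4/256÷4 = 1/64

P(SsLLBBaa) = 1/64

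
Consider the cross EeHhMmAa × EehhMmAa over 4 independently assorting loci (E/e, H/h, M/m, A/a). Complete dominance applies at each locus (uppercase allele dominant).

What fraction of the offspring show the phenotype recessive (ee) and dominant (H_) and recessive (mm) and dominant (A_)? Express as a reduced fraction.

P(ee H_ mm A_) = 3/128

EeHhMmAa gametes: EHMA×1, EHMa×1, EHmA×1, EHma×1, EhMA×1, EhMa×1, EhmA×1, Ehma×1, eHMA×1, eHMa×1, eHmA×1, eHma×1, ehMA×1, ehMa×1, ehmA×1, ehma×1
EehhMmAa gametes: EhMA×2, EhMa×2, EhmA×2, Ehma×2, ehMA×2, ehMa×2, ehmA×2, ehma×2
EeHhMmAa×EehhMmAa grid (16·16=256): EEHhMMAA=2 EEHhMMAa=4 EEHhMMaa=2 EEHhMmAA=4 EEHhMmAa=8 EEHhMmaa=4 EEHhmmAA=2 EEHhmmAa=4 EEHhmmaa=2 EEhhMMAA=2 EEhhMMAa=4 EEhhMMaa=2 EEhhMmAA=4 EEhhMmAa=8 EEhhMmaa=4 EEhhmmAA=2 EEhhmmAa=4 EEhhmmaa=2 EeHhMMAA=4 EeHhMMAa=8 EeHhMMaa=4 EeHhMmAA=8 EeHhMmAa=16 EeHhMmaa=8 EeHhmmAA=4 EeHhmmAa=8 EeHhmmaa=4 EehhMMAA=4 EehhMMAa=8 EehhMMaa=4 EehhMmAA=8 EehhMmAa=16 EehhMmaa=8 EehhmmAA=4 EehhmmAa=8 Eehhmmaa=4 eeHhMMAA=2 eeHhMMAa=4 eeHhMMaa=2 eeHhMmAA=4 eeHhMmAa=8 eeHhMmaa=4 eeHhmmAA=2 eeHhmmAa=4 eeHhmmaa=2 eehhMMAA=2 eehhMMAa=4 eehhMMaa=2 eehhMmAA=4 eehhMmAa=8 eehhMmaa=4 eehhmmAA=2 eehhmmAa=4 eehhmmaa=2
ee H_ mm A_ hits 6/256; gcd=2; 6÷2/256÷2 = 3/128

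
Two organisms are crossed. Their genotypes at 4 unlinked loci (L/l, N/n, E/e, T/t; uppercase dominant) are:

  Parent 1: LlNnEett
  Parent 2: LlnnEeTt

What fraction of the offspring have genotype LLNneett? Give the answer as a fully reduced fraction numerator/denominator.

P(LLNneett) = 1/64

LlNnEett gametes: LNEt×2, LNet×2, LnEt×2, Lnet×2, lNEt×2, lNet×2, lnEt×2, lnet×2
LlnnEeTt gametes: LnET×2, LnEt×2, LneT×2, Lnet×2, lnET×2, lnEt×2, lneT×2, lnet×2
LlNnEett×LlnnEeTt grid (16·16=256): LLNnEETt=4 LLNnEEtt=4 LLNnEeTt=8 LLNnEett=8 LLNneeTt=4 LLNneett=4 LLnnEETt=4 LLnnEEtt=4 LLnnEeTt=8 LLnnEett=8 LLnneeTt=4 LLnneett=4 LlNnEETt=8 LlNnEEtt=8 LlNnEeTt=16 LlNnEett=16 LlNneeTt=8 LlNneett=8 LlnnEETt=8 LlnnEEtt=8 LlnnEeTt=16 LlnnEett=16 LlnneeTt=8 Llnneett=8 llNnEETt=4 llNnEEtt=4 llNnEeTt=8 llNnEett=8 llNneeTt=4 llNneett=4 llnnEETt=4 llnnEEtt=4 llnnEeTt=8 llnnEett=8 llnneeTt=4 llnneett=4
LLNneett hits 4/256; gcd=4; 4÷4/256÷4 = 1/64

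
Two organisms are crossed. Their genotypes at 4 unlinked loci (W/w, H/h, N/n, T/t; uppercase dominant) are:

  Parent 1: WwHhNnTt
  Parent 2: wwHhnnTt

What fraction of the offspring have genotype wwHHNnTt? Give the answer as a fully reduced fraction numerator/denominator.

WwHhNnTt gametes: WHNT×1, WHNt×1, WHnT×1, WHnt×1, WhNT×1, WhNt×1, WhnT×1, Whnt×1, wHNT×1, wHNt×1, wHnT×1, wHnt×1, whNT×1, whNt×1, whnT×1, whnt×1
wwHhnnTt gametes: wHnT×4, wHnt×4, whnT×4, whnt×4
WwHhNnTt×wwHhnnTt grid (16·16=256): WwHHNnTT=4 WwHHNnTt=8 WwHHNntt=4 WwHHnnTT=4 WwHHnnTt=8 WwHHnntt=4 WwHhNnTT=8 WwHhNnTt=16 WwHhNntt=8 WwHhnnTT=8 WwHhnnTt=16 WwHhnntt=8 WwhhNnTT=4 WwhhNnTt=8 WwhhNntt=4 WwhhnnTT=4 WwhhnnTt=8 Wwhhnntt=4 wwHHNnTT=4 wwHHNnTt=8 wwHHNntt=4 wwHHnnTT=4 wwHHnnTt=8 wwHHnntt=4 wwHhNnTT=8 wwHhNnTt=16 wwHhNntt=8 wwHhnnTT=8 wwHhnnTt=16 wwHhnntt=8 wwhhNnTT=4 wwhhNnTt=8 wwhhNntt=4 wwhhnnTT=4 wwhhnnTt=8 wwhhnntt=4
wwHHNnTt hits 8/256; gcd=8; 8÷8/256÷8 = 1/32

P(wwHHNnTt) = 1/32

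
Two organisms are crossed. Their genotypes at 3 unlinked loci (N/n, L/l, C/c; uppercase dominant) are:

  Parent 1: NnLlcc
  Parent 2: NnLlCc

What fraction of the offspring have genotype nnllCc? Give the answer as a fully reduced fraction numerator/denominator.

P(nnllCc) = 1/32

NnLlcc gametes: NLc×2, Nlc×2, nLc×2, nlc×2
NnLlCc gametes: NLC×1, NLc×1, NlC×1, Nlc×1, nLC×1, nLc×1, nlC×1, nlc×1
NnLlcc×NnLlCc grid (8·8=64): NNLLCc=2 NNLLcc=2 NNLlCc=4 NNLlcc=4 NNllCc=2 NNllcc=2 NnLLCc=4 NnLLcc=4 NnLlCc=8 NnLlcc=8 NnllCc=4 Nnllcc=4 nnLLCc=2 nnLLcc=2 nnLlCc=4 nnLlcc=4 nnllCc=2 nnllcc=2
nnllCc hits 2/64; gcd=2; 2÷2/64÷2 = 1/32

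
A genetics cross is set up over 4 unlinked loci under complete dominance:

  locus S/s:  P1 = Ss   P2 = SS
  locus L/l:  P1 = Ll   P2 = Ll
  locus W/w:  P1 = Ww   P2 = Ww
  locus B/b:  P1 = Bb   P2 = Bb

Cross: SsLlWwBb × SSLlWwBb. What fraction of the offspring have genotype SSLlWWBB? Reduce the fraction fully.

SsLlWwBb gametes: SLWB×1, SLWb×1, SLwB×1, SLwb×1, SlWB×1, SlWb×1, SlwB×1, Slwb×1, sLWB×1, sLWb×1, sLwB×1, sLwb×1, slWB×1, slWb×1, slwB×1, slwb×1
SSLlWwBb gametes: SLWB×2, SLWb×2, SLwB×2, SLwb×2, SlWB×2, SlWb×2, SlwB×2, Slwb×2
SsLlWwBb×SSLlWwBb grid (16·16=256): SSLLWWBB=2 SSLLWWBb=4 SSLLWWbb=2 SSLLWwBB=4 SSLLWwBb=8 SSLLWwbb=4 SSLLwwBB=2 SSLLwwBb=4 SSLLwwbb=2 SSLlWWBB=4 SSLlWWBb=8 SSLlWWbb=4 SSLlWwBB=8 SSLlWwBb=16 SSLlWwbb=8 SSLlwwBB=4 SSLlwwBb=8 SSLlwwbb=4 SSllWWBB=2 SSllWWBb=4 SSllWWbb=2 SSllWwBB=4 SSllWwBb=8 SSllWwbb=4 SSllwwBB=2 SSllwwBb=4 SSllwwbb=2 SsLLWWBB=2 SsLLWWBb=4 SsLLWWbb=2 SsLLWwBB=4 SsLLWwBb=8 SsLLWwbb=4 SsLLwwBB=2 SsLLwwBb=4 SsLLwwbb=2 SsLlWWBB=4 SsLlWWBb=8 SsLlWWbb=4 SsLlWwBB=8 SsLlWwBb=16 SsLlWwbb=8 SsLlwwBB=4 SsLlwwBb=8 SsLlwwbb=4 SsllWWBB=2 SsllWWBb=4 SsllWWbb=2 SsllWwBB=4 SsllWwBb=8 SsllWwbb=4 SsllwwBB=2 SsllwwBb=4 Ssllwwbb=2
SSLlWWBB hits 4/256; gcd=4; 4÷4/256÷4 = 1/64

P(SSLlWWBB) = 1/64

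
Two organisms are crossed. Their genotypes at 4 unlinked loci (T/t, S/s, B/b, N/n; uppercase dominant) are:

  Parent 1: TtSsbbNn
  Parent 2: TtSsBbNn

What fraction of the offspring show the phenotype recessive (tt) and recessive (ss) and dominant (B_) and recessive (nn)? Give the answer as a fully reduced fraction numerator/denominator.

P(tt ss B_ nn) = 1/128

TtSsbbNn gametes: TSbN×2, TSbn×2, TsbN×2, Tsbn×2, tSbN×2, tSbn×2, tsbN×2, tsbn×2
TtSsBbNn gametes: TSBN×1, TSBn×1, TSbN×1, TSbn×1, TsBN×1, TsBn×1, TsbN×1, Tsbn×1, tSBN×1, tSBn×1, tSbN×1, tSbn×1, tsBN×1, tsBn×1, tsbN×1, tsbn×1
TtSsbbNn×TtSsBbNn grid (16·16=256): TTSSBbNN=2 TTSSBbNn=4 TTSSBbnn=2 TTSSbbNN=2 TTSSbbNn=4 TTSSbbnn=2 TTSsBbNN=4 TTSsBbNn=8 TTSsBbnn=4 TTSsbbNN=4 TTSsbbNn=8 TTSsbbnn=4 TTssBbNN=2 TTssBbNn=4 TTssBbnn=2 TTssbbNN=2 TTssbbNn=4 TTssbbnn=2 TtSSBbNN=4 TtSSBbNn=8 TtSSBbnn=4 TtSSbbNN=4 TtSSbbNn=8 TtSSbbnn=4 TtSsBbNN=8 TtSsBbNn=16 TtSsBbnn=8 TtSsbbNN=8 TtSsbbNn=16 TtSsbbnn=8 TtssBbNN=4 TtssBbNn=8 TtssBbnn=4 TtssbbNN=4 TtssbbNn=8 Ttssbbnn=4 ttSSBbNN=2 ttSSBbNn=4 ttSSBbnn=2 ttSSbbNN=2 ttSSbbNn=4 ttSSbbnn=2 ttSsBbNN=4 ttSsBbNn=8 ttSsBbnn=4 ttSsbbNN=4 ttSsbbNn=8 ttSsbbnn=4 ttssBbNN=2 ttssBbNn=4 ttssBbnn=2 ttssbbNN=2 ttssbbNn=4 ttssbbnn=2
tt ss B_ nn hits 2/256; gcd=2; 2÷2/256÷2 = 1/128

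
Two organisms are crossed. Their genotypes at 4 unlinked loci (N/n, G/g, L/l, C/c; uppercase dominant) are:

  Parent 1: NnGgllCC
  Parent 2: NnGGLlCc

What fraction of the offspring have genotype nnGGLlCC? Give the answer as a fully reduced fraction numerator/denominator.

NnGgllCC gametes: NGlC×4, NglC×4, nGlC×4, nglC×4
NnGGLlCc gametes: NGLC×2, NGLc×2, NGlC×2, NGlc×2, nGLC×2, nGLc×2, nGlC×2, nGlc×2
NnGgllCC×NnGGLlCc grid (16·16=256): NNGGLlCC=8 NNGGLlCc=8 NNGGllCC=8 NNGGllCc=8 NNGgLlCC=8 NNGgLlCc=8 NNGgllCC=8 NNGgllCc=8 NnGGLlCC=16 NnGGLlCc=16 NnGGllCC=16 NnGGllCc=16 NnGgLlCC=16 NnGgLlCc=16 NnGgllCC=16 NnGgllCc=16 nnGGLlCC=8 nnGGLlCc=8 nnGGllCC=8 nnGGllCc=8 nnGgLlCC=8 nnGgLlCc=8 nnGgllCC=8 nnGgllCc=8
nnGGLlCC hits 8/256; gcd=8; 8÷8/256÷8 = 1/32

P(nnGGLlCC) = 1/32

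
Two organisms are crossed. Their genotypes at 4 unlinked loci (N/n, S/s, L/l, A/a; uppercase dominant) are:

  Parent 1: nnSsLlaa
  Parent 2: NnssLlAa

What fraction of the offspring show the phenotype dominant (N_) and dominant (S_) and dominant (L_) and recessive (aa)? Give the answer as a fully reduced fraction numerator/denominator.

nnSsLlaa gametes: nSLa×4, nSla×4, nsLa×4, nsla×4
NnssLlAa gametes: NsLA×2, NsLa×2, NslA×2, Nsla×2, nsLA×2, nsLa×2, nslA×2, nsla×2
nnSsLlaa×NnssLlAa grid (16·16=256): NnSsLLAa=8 NnSsLLaa=8 NnSsLlAa=16 NnSsLlaa=16 NnSsllAa=8 NnSsllaa=8 NnssLLAa=8 NnssLLaa=8 NnssLlAa=16 NnssLlaa=16 NnssllAa=8 Nnssllaa=8 nnSsLLAa=8 nnSsLLaa=8 nnSsLlAa=16 nnSsLlaa=16 nnSsllAa=8 nnSsllaa=8 nnssLLAa=8 nnssLLaa=8 nnssLlAa=16 nnssLlaa=16 nnssllAa=8 nnssllaa=8
N_ S_ L_ aa hits 24/256; gcd=8; 24÷8/256÷8 = 3/32

P(N_ S_ L_ aa) = 3/32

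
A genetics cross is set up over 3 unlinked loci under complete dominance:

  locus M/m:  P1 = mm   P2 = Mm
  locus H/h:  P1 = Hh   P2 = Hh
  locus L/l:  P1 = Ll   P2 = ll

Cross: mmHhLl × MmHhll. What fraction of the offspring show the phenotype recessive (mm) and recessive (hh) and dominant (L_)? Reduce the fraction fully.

mmHhLl gametes: mHL×2, mHl×2, mhL×2, mhl×2
MmHhll gametes: MHl×2, Mhl×2, mHl×2, mhl×2
mmHhLl×MmHhll grid (8·8=64): MmHHLl=4 MmHHll=4 MmHhLl=8 MmHhll=8 MmhhLl=4 Mmhhll=4 mmHHLl=4 mmHHll=4 mmHhLl=8 mmHhll=8 mmhhLl=4 mmhhll=4
mm hh L_ hits 4/64; gcd=4; 4÷4/64÷4 = 1/16

P(mm hh L_) = 1/16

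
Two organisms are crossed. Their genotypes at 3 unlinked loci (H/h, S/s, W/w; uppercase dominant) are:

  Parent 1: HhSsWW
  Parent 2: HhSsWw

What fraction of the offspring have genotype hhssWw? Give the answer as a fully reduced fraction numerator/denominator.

HhSsWW gametes: HSW×2, HsW×2, hSW×2, hsW×2
HhSsWw gametes: HSW×1, HSw×1, HsW×1, Hsw×1, hSW×1, hSw×1, hsW×1, hsw×1
HhSsWW×HhSsWw grid (8·8=64): HHSSWW=2 HHSSWw=2 HHSsWW=4 HHSsWw=4 HHssWW=2 HHssWw=2 HhSSWW=4 HhSSWw=4 HhSsWW=8 HhSsWw=8 HhssWW=4 HhssWw=4 hhSSWW=2 hhSSWw=2 hhSsWW=4 hhSsWw=4 hhssWW=2 hhssWw=2
hhssWw hits 2/64; gcd=2; 2÷2/64÷2 = 1/32

P(hhssWw) = 1/32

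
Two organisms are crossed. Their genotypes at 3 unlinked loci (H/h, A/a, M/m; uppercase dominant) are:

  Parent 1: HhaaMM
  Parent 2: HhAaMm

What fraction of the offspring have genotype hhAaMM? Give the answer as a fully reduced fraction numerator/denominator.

P(hhAaMM) = 1/16

HhaaMM gametes: HaM×4, haM×4
HhAaMm gametes: HAM×1, HAm×1, HaM×1, Ham×1, hAM×1, hAm×1, haM×1, ham×1
HhaaMM×HhAaMm grid (8·8=64): HHAaMM=4 HHAaMm=4 HHaaMM=4 HHaaMm=4 HhAaMM=8 HhAaMm=8 HhaaMM=8 HhaaMm=8 hhAaMM=4 hhAaMm=4 hhaaMM=4 hhaaMm=4
hhAaMM hits 4/64; gcd=4; 4÷4/64÷4 = 1/16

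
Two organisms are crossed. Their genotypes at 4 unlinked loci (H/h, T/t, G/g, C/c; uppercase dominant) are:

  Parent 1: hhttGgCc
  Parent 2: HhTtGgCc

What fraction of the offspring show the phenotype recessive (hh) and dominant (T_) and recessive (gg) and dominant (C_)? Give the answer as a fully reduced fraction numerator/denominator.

P(hh T_ gg C_) = 3/64

hhttGgCc gametes: htGC×4, htGc×4, htgC×4, htgc×4
HhTtGgCc gametes: HTGC×1, HTGc×1, HTgC×1, HTgc×1, HtGC×1, HtGc×1, HtgC×1, Htgc×1, hTGC×1, hTGc×1, hTgC×1, hTgc×1, htGC×1, htGc×1, htgC×1, htgc×1
hhttGgCc×HhTtGgCc grid (16·16=256): HhTtGGCC=4 HhTtGGCc=8 HhTtGGcc=4 HhTtGgCC=8 HhTtGgCc=16 HhTtGgcc=8 HhTtggCC=4 HhTtggCc=8 HhTtggcc=4 HhttGGCC=4 HhttGGCc=8 HhttGGcc=4 HhttGgCC=8 HhttGgCc=16 HhttGgcc=8 HhttggCC=4 HhttggCc=8 Hhttggcc=4 hhTtGGCC=4 hhTtGGCc=8 hhTtGGcc=4 hhTtGgCC=8 hhTtGgCc=16 hhTtGgcc=8 hhTtggCC=4 hhTtggCc=8 hhTtggcc=4 hhttGGCC=4 hhttGGCc=8 hhttGGcc=4 hhttGgCC=8 hhttGgCc=16 hhttGgcc=8 hhttggCC=4 hhttggCc=8 hhttggcc=4
hh T_ gg C_ hits 12/256; gcd=4; 12÷4/256÷4 = 3/64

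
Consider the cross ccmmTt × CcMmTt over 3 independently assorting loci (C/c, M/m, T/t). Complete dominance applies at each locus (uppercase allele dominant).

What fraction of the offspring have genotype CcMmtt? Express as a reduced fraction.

P(CcMmtt) = 1/16

ccmmTt gametes: cmT×4, cmt×4
CcMmTt gametes: CMT×1, CMt×1, CmT×1, Cmt×1, cMT×1, cMt×1, cmT×1, cmt×1
ccmmTt×CcMmTt grid (8·8=64): CcMmTT=4 CcMmTt=8 CcMmtt=4 CcmmTT=4 CcmmTt=8 Ccmmtt=4 ccMmTT=4 ccMmTt=8 ccMmtt=4 ccmmTT=4 ccmmTt=8 ccmmtt=4
CcMmtt hits 4/64; gcd=4; 4÷4/64÷4 = 1/16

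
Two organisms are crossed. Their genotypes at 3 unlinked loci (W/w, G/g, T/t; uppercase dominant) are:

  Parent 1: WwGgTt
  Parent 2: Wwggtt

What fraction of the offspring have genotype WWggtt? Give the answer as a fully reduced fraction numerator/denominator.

P(WWggtt) = 1/16

WwGgTt gametes: WGT×1, WGt×1, WgT×1, Wgt×1, wGT×1, wGt×1, wgT×1, wgt×1
Wwggtt gametes: Wgt×4, wgt×4
WwGgTt×Wwggtt grid (8·8=64): WWGgTt=4 WWGgtt=4 WWggTt=4 WWggtt=4 WwGgTt=8 WwGgtt=8 WwggTt=8 Wwggtt=8 wwGgTt=4 wwGgtt=4 wwggTt=4 wwggtt=4
WWggtt hits 4/64; gcd=4; 4÷4/64÷4 = 1/16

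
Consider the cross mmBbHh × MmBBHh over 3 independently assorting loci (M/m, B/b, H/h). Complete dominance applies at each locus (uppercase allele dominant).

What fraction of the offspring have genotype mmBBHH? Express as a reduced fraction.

P(mmBBHH) = 1/16

mmBbHh gametes: mBH×2, mBh×2, mbH×2, mbh×2
MmBBHh gametes: MBH×2, MBh×2, mBH×2, mBh×2
mmBbHh×MmBBHh grid (8·8=64): MmBBHH=4 MmBBHh=8 MmBBhh=4 MmBbHH=4 MmBbHh=8 MmBbhh=4 mmBBHH=4 mmBBHh=8 mmBBhh=4 mmBbHH=4 mmBbHh=8 mmBbhh=4
mmBBHH hits 4/64; gcd=4; 4÷4/64÷4 = 1/16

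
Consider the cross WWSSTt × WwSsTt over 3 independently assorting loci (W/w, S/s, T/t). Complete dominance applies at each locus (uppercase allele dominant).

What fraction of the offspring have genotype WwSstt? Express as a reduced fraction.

WWSSTt gametes: WST×4, WSt×4
WwSsTt gametes: WST×1, WSt×1, WsT×1, Wst×1, wST×1, wSt×1, wsT×1, wst×1
WWSSTt×WwSsTt grid (8·8=64): WWSSTT=4 WWSSTt=8 WWSStt=4 WWSsTT=4 WWSsTt=8 WWSstt=4 WwSSTT=4 WwSSTt=8 WwSStt=4 WwSsTT=4 WwSsTt=8 WwSstt=4
WwSstt hits 4/64; gcd=4; 4÷4/64÷4 = 1/16

P(WwSstt) = 1/16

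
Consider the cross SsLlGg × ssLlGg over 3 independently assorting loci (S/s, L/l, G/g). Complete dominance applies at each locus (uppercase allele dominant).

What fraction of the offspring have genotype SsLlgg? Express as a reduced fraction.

P(SsLlgg) = 1/16

SsLlGg gametes: SLG×1, SLg×1, SlG×1, Slg×1, sLG×1, sLg×1, slG×1, slg×1
ssLlGg gametes: sLG×2, sLg×2, slG×2, slg×2
SsLlGg×ssLlGg grid (8·8=64): SsLLGG=2 SsLLGg=4 SsLLgg=2 SsLlGG=4 SsLlGg=8 SsLlgg=4 SsllGG=2 SsllGg=4 Ssllgg=2 ssLLGG=2 ssLLGg=4 ssLLgg=2 ssLlGG=4 ssLlGg=8 ssLlgg=4 ssllGG=2 ssllGg=4 ssllgg=2
SsLlgg hits 4/64; gcd=4; 4÷4/64÷4 = 1/16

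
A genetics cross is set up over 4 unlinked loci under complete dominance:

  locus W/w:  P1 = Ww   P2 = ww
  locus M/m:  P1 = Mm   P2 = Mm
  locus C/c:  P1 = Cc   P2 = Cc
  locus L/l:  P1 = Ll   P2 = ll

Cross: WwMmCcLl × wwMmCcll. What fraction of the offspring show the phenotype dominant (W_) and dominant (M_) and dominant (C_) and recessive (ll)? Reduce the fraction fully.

P(W_ M_ C_ ll) = 9/64

WwMmCcLl gametes: WMCL×1, WMCl×1, WMcL×1, WMcl×1, WmCL×1, WmCl×1, WmcL×1, Wmcl×1, wMCL×1, wMCl×1, wMcL×1, wMcl×1, wmCL×1, wmCl×1, wmcL×1, wmcl×1
wwMmCcll gametes: wMCl×4, wMcl×4, wmCl×4, wmcl×4
WwMmCcLl×wwMmCcll grid (16·16=256): WwMMCCLl=4 WwMMCCll=4 WwMMCcLl=8 WwMMCcll=8 WwMMccLl=4 WwMMccll=4 WwMmCCLl=8 WwMmCCll=8 WwMmCcLl=16 WwMmCcll=16 WwMmccLl=8 WwMmccll=8 WwmmCCLl=4 WwmmCCll=4 WwmmCcLl=8 WwmmCcll=8 WwmmccLl=4 Wwmmccll=4 wwMMCCLl=4 wwMMCCll=4 wwMMCcLl=8 wwMMCcll=8 wwMMccLl=4 wwMMccll=4 wwMmCCLl=8 wwMmCCll=8 wwMmCcLl=16 wwMmCcll=16 wwMmccLl=8 wwMmccll=8 wwmmCCLl=4 wwmmCCll=4 wwmmCcLl=8 wwmmCcll=8 wwmmccLl=4 wwmmccll=4
W_ M_ C_ ll hits 36/256; gcd=4; 36÷4/256÷4 = 9/64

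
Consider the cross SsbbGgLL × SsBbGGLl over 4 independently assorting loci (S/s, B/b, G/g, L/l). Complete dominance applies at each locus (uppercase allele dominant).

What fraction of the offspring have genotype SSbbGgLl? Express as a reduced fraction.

P(SSbbGgLl) = 1/32

SsbbGgLL gametes: SbGL×4, SbgL×4, sbGL×4, sbgL×4
SsBbGGLl gametes: SBGL×2, SBGl×2, SbGL×2, SbGl×2, sBGL×2, sBGl×2, sbGL×2, sbGl×2
SsbbGgLL×SsBbGGLl grid (16·16=256): SSBbGGLL=8 SSBbGGLl=8 SSBbGgLL=8 SSBbGgLl=8 SSbbGGLL=8 SSbbGGLl=8 SSbbGgLL=8 SSbbGgLl=8 SsBbGGLL=16 SsBbGGLl=16 SsBbGgLL=16 SsBbGgLl=16 SsbbGGLL=16 SsbbGGLl=16 SsbbGgLL=16 SsbbGgLl=16 ssBbGGLL=8 ssBbGGLl=8 ssBbGgLL=8 ssBbGgLl=8 ssbbGGLL=8 ssbbGGLl=8 ssbbGgLL=8 ssbbGgLl=8
SSbbGgLl hits 8/256; gcd=8; 8÷8/256÷8 = 1/32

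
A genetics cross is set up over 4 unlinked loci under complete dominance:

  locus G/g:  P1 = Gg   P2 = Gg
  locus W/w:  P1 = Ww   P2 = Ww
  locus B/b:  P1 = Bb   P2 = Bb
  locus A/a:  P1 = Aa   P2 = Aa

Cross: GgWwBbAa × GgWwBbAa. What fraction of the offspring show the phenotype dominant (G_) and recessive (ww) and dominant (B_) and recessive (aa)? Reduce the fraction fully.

P(G_ ww B_ aa) = 9/256

GgWwBbAa gametes: GWBA×1, GWBa×1, GWbA×1, GWba×1, GwBA×1, GwBa×1, GwbA×1, Gwba×1, gWBA×1, gWBa×1, gWbA×1, gWba×1, gwBA×1, gwBa×1, gwbA×1, gwba×1
GgWwBbAa gametes: GWBA×1, GWBa×1, GWbA×1, GWba×1, GwBA×1, GwBa×1, GwbA×1, Gwba×1, gWBA×1, gWBa×1, gWbA×1, gWba×1, gwBA×1, gwBa×1, gwbA×1, gwba×1
GgWwBbAa×GgWwBbAa grid (16·16=256): GGWWBBAA=1 GGWWBBAa=2 GGWWBBaa=1 GGWWBbAA=2 GGWWBbAa=4 GGWWBbaa=2 GGWWbbAA=1 GGWWbbAa=2 GGWWbbaa=1 GGWwBBAA=2 GGWwBBAa=4 GGWwBBaa=2 GGWwBbAA=4 GGWwBbAa=8 GGWwBbaa=4 GGWwbbAA=2 GGWwbbAa=4 GGWwbbaa=2 GGwwBBAA=1 GGwwBBAa=2 GGwwBBaa=1 GGwwBbAA=2 GGwwBbAa=4 GGwwBbaa=2 GGwwbbAA=1 GGwwbbAa=2 GGwwbbaa=1 GgWWBBAA=2 GgWWBBAa=4 GgWWBBaa=2 GgWWBbAA=4 GgWWBbAa=8 GgWWBbaa=4 GgWWbbAA=2 GgWWbbAa=4 GgWWbbaa=2 GgWwBBAA=4 GgWwBBAa=8 GgWwBBaa=4 GgWwBbAA=8 GgWwBbAa=16 GgWwBbaa=8 GgWwbbAA=4 GgWwbbAa=8 GgWwbbaa=4 GgwwBBAA=2 GgwwBBAa=4 GgwwBBaa=2 GgwwBbAA=4 GgwwBbAa=8 GgwwBbaa=4 GgwwbbAA=2 GgwwbbAa=4 Ggwwbbaa=2 ggWWBBAA=1 ggWWBBAa=2 ggWWBBaa=1 ggWWBbAA=2 ggWWBbAa=4 ggWWBbaa=2 ggWWbbAA=1 ggWWbbAa=2 ggWWbbaa=1 ggWwBBAA=2 ggWwBBAa=4 ggWwBBaa=2 ggWwBbAA=4 ggWwBbAa=8 ggWwBbaa=4 ggWwbbAA=2 ggWwbbAa=4 ggWwbbaa=2 ggwwBBAA=1 ggwwBBAa=2 ggwwBBaa=1 ggwwBbAA=2 ggwwBbAa=4 ggwwBbaa=2 ggwwbbAA=1 ggwwbbAa=2 ggwwbbaa=1
G_ ww B_ aa hits 9/256; gcd=1; 9÷1/256÷1 = 9/256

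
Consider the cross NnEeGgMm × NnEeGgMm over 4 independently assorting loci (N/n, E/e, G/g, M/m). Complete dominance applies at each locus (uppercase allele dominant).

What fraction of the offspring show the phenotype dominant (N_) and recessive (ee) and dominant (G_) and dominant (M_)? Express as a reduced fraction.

NnEeGgMm gametes: NEGM×1, NEGm×1, NEgM×1, NEgm×1, NeGM×1, NeGm×1, NegM×1, Negm×1, nEGM×1, nEGm×1, nEgM×1, nEgm×1, neGM×1, neGm×1, negM×1, negm×1
NnEeGgMm gametes: NEGM×1, NEGm×1, NEgM×1, NEgm×1, NeGM×1, NeGm×1, NegM×1, Negm×1, nEGM×1, nEGm×1, nEgM×1, nEgm×1, neGM×1, neGm×1, negM×1, negm×1
NnEeGgMm×NnEeGgMm grid (16·16=256): NNEEGGMM=1 NNEEGGMm=2 NNEEGGmm=1 NNEEGgMM=2 NNEEGgMm=4 NNEEGgmm=2 NNEEggMM=1 NNEEggMm=2 NNEEggmm=1 NNEeGGMM=2 NNEeGGMm=4 NNEeGGmm=2 NNEeGgMM=4 NNEeGgMm=8 NNEeGgmm=4 NNEeggMM=2 NNEeggMm=4 NNEeggmm=2 NNeeGGMM=1 NNeeGGMm=2 NNeeGGmm=1 NNeeGgMM=2 NNeeGgMm=4 NNeeGgmm=2 NNeeggMM=1 NNeeggMm=2 NNeeggmm=1 NnEEGGMM=2 NnEEGGMm=4 NnEEGGmm=2 NnEEGgMM=4 NnEEGgMm=8 NnEEGgmm=4 NnEEggMM=2 NnEEggMm=4 NnEEggmm=2 NnEeGGMM=4 NnEeGGMm=8 NnEeGGmm=4 NnEeGgMM=8 NnEeGgMm=16 NnEeGgmm=8 NnEeggMM=4 NnEeggMm=8 NnEeggmm=4 NneeGGMM=2 NneeGGMm=4 NneeGGmm=2 NneeGgMM=4 NneeGgMm=8 NneeGgmm=4 NneeggMM=2 NneeggMm=4 Nneeggmm=2 nnEEGGMM=1 nnEEGGMm=2 nnEEGGmm=1 nnEEGgMM=2 nnEEGgMm=4 nnEEGgmm=2 nnEEggMM=1 nnEEggMm=2 nnEEggmm=1 nnEeGGMM=2 nnEeGGMm=4 nnEeGGmm=2 nnEeGgMM=4 nnEeGgMm=8 nnEeGgmm=4 nnEeggMM=2 nnEeggMm=4 nnEeggmm=2 nneeGGMM=1 nneeGGMm=2 nneeGGmm=1 nneeGgMM=2 nneeGgMm=4 nneeGgmm=2 nneeggMM=1 nneeggMm=2 nneeggmm=1
N_ ee G_ M_ hits 27/256; gcd=1; 27÷1/256÷1 = 27/256

P(N_ ee G_ M_) = 27/256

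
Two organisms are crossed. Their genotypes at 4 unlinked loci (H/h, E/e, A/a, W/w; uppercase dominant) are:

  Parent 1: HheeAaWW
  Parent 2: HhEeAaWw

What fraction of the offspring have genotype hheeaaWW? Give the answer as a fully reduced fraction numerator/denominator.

P(hheeaaWW) = 1/64

HheeAaWW gametes: HeAW×4, HeaW×4, heAW×4, heaW×4
HhEeAaWw gametes: HEAW×1, HEAw×1, HEaW×1, HEaw×1, HeAW×1, HeAw×1, HeaW×1, Heaw×1, hEAW×1, hEAw×1, hEaW×1, hEaw×1, heAW×1, heAw×1, heaW×1, heaw×1
HheeAaWW×HhEeAaWw grid (16·16=256): HHEeAAWW=4 HHEeAAWw=4 HHEeAaWW=8 HHEeAaWw=8 HHEeaaWW=4 HHEeaaWw=4 HHeeAAWW=4 HHeeAAWw=4 HHeeAaWW=8 HHeeAaWw=8 HHeeaaWW=4 HHeeaaWw=4 HhEeAAWW=8 HhEeAAWw=8 HhEeAaWW=16 HhEeAaWw=16 HhEeaaWW=8 HhEeaaWw=8 HheeAAWW=8 HheeAAWw=8 HheeAaWW=16 HheeAaWw=16 HheeaaWW=8 HheeaaWw=8 hhEeAAWW=4 hhEeAAWw=4 hhEeAaWW=8 hhEeAaWw=8 hhEeaaWW=4 hhEeaaWw=4 hheeAAWW=4 hheeAAWw=4 hheeAaWW=8 hheeAaWw=8 hheeaaWW=4 hheeaaWw=4
hheeaaWW hits 4/256; gcd=4; 4÷4/256÷4 = 1/64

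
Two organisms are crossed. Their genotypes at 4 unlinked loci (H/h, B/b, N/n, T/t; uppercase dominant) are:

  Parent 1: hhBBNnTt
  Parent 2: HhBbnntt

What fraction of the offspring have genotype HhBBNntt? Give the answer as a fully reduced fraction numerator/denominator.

hhBBNnTt gametes: hBNT×4, hBNt×4, hBnT×4, hBnt×4
HhBbnntt gametes: HBnt×4, Hbnt×4, hBnt×4, hbnt×4
hhBBNnTt×HhBbnntt grid (16·16=256): HhBBNnTt=16 HhBBNntt=16 HhBBnnTt=16 HhBBnntt=16 HhBbNnTt=16 HhBbNntt=16 HhBbnnTt=16 HhBbnntt=16 hhBBNnTt=16 hhBBNntt=16 hhBBnnTt=16 hhBBnntt=16 hhBbNnTt=16 hhBbNntt=16 hhBbnnTt=16 hhBbnntt=16
HhBBNntt hits 16/256; gcd=16; 16÷16/256÷16 = 1/16

P(HhBBNntt) = 1/16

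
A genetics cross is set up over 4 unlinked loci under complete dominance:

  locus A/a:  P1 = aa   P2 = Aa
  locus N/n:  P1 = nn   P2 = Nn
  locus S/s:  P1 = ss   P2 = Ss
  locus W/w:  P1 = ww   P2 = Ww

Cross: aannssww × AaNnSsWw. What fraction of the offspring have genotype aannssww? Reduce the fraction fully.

P(aannssww) = 1/16

aannssww gametes: answ×16
AaNnSsWw gametes: ANSW×1, ANSw×1, ANsW×1, ANsw×1, AnSW×1, AnSw×1, AnsW×1, Answ×1, aNSW×1, aNSw×1, aNsW×1, aNsw×1, anSW×1, anSw×1, ansW×1, answ×1
aannssww×AaNnSsWw grid (16·16=256): AaNnSsWw=16 AaNnSsww=16 AaNnssWw=16 AaNnssww=16 AannSsWw=16 AannSsww=16 AannssWw=16 Aannssww=16 aaNnSsWw=16 aaNnSsww=16 aaNnssWw=16 aaNnssww=16 aannSsWw=16 aannSsww=16 aannssWw=16 aannssww=16
aannssww hits 16/256; gcd=16; 16÷16/256÷16 = 1/16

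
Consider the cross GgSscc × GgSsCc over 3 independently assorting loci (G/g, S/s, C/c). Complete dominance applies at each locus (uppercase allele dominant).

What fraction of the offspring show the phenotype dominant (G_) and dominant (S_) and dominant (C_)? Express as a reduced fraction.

P(G_ S_ C_) = 9/32

GgSscc gametes: GSc×2, Gsc×2, gSc×2, gsc×2
GgSsCc gametes: GSC×1, GSc×1, GsC×1, Gsc×1, gSC×1, gSc×1, gsC×1, gsc×1
GgSscc×GgSsCc grid (8·8=64): GGSSCc=2 GGSScc=2 GGSsCc=4 GGSscc=4 GGssCc=2 GGsscc=2 GgSSCc=4 GgSScc=4 GgSsCc=8 GgSscc=8 GgssCc=4 Ggsscc=4 ggSSCc=2 ggSScc=2 ggSsCc=4 ggSscc=4 ggssCc=2 ggsscc=2
G_ S_ C_ hits 18/64; gcd=2; 18÷2/64÷2 = 9/32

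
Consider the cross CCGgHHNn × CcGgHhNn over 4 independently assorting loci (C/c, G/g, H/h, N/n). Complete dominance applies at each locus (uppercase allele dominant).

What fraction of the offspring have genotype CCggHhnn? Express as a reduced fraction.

P(CCggHhnn) = 1/64

CCGgHHNn gametes: CGHN×4, CGHn×4, CgHN×4, CgHn×4
CcGgHhNn gametes: CGHN×1, CGHn×1, CGhN×1, CGhn×1, CgHN×1, CgHn×1, CghN×1, Cghn×1, cGHN×1, cGHn×1, cGhN×1, cGhn×1, cgHN×1, cgHn×1, cghN×1, cghn×1
CCGgHHNn×CcGgHhNn grid (16·16=256): CCGGHHNN=4 CCGGHHNn=8 CCGGHHnn=4 CCGGHhNN=4 CCGGHhNn=8 CCGGHhnn=4 CCGgHHNN=8 CCGgHHNn=16 CCGgHHnn=8 CCGgHhNN=8 CCGgHhNn=16 CCGgHhnn=8 CCggHHNN=4 CCggHHNn=8 CCggHHnn=4 CCggHhNN=4 CCggHhNn=8 CCggHhnn=4 CcGGHHNN=4 CcGGHHNn=8 CcGGHHnn=4 CcGGHhNN=4 CcGGHhNn=8 CcGGHhnn=4 CcGgHHNN=8 CcGgHHNn=16 CcGgHHnn=8 CcGgHhNN=8 CcGgHhNn=16 CcGgHhnn=8 CcggHHNN=4 CcggHHNn=8 CcggHHnn=4 CcggHhNN=4 CcggHhNn=8 CcggHhnn=4
CCggHhnn hits 4/256; gcd=4; 4÷4/256÷4 = 1/64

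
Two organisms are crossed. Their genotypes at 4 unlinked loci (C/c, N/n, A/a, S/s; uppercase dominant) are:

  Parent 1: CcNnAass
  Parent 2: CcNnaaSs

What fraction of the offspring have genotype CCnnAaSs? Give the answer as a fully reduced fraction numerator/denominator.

P(CCnnAaSs) = 1/64

CcNnAass gametes: CNAs×2, CNas×2, CnAs×2, Cnas×2, cNAs×2, cNas×2, cnAs×2, cnas×2
CcNnaaSs gametes: CNaS×2, CNas×2, CnaS×2, Cnas×2, cNaS×2, cNas×2, cnaS×2, cnas×2
CcNnAass×CcNnaaSs grid (16·16=256): CCNNAaSs=4 CCNNAass=4 CCNNaaSs=4 CCNNaass=4 CCNnAaSs=8 CCNnAass=8 CCNnaaSs=8 CCNnaass=8 CCnnAaSs=4 CCnnAass=4 CCnnaaSs=4 CCnnaass=4 CcNNAaSs=8 CcNNAass=8 CcNNaaSs=8 CcNNaass=8 CcNnAaSs=16 CcNnAass=16 CcNnaaSs=16 CcNnaass=16 CcnnAaSs=8 CcnnAass=8 CcnnaaSs=8 Ccnnaass=8 ccNNAaSs=4 ccNNAass=4 ccNNaaSs=4 ccNNaass=4 ccNnAaSs=8 ccNnAass=8 ccNnaaSs=8 ccNnaass=8 ccnnAaSs=4 ccnnAass=4 ccnnaaSs=4 ccnnaass=4
CCnnAaSs hits 4/256; gcd=4; 4÷4/256÷4 = 1/64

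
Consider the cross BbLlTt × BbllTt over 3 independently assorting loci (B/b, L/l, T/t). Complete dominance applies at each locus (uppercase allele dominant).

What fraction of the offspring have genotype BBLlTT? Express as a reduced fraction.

P(BBLlTT) = 1/32

BbLlTt gametes: BLT×1, BLt×1, BlT×1, Blt×1, bLT×1, bLt×1, blT×1, blt×1
BbllTt gametes: BlT×2, Blt×2, blT×2, blt×2
BbLlTt×BbllTt grid (8·8=64): BBLlTT=2 BBLlTt=4 BBLltt=2 BBllTT=2 BBllTt=4 BBlltt=2 BbLlTT=4 BbLlTt=8 BbLltt=4 BbllTT=4 BbllTt=8 Bblltt=4 bbLlTT=2 bbLlTt=4 bbLltt=2 bbllTT=2 bbllTt=4 bblltt=2
BBLlTT hits 2/64; gcd=2; 2÷2/64÷2 = 1/32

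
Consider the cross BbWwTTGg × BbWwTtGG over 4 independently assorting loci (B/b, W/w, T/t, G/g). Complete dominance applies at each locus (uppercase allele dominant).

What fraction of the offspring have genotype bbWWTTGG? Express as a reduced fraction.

BbWwTTGg gametes: BWTG×2, BWTg×2, BwTG×2, BwTg×2, bWTG×2, bWTg×2, bwTG×2, bwTg×2
BbWwTtGG gametes: BWTG×2, BWtG×2, BwTG×2, BwtG×2, bWTG×2, bWtG×2, bwTG×2, bwtG×2
BbWwTTGg×BbWwTtGG grid (16·16=256): BBWWTTGG=4 BBWWTTGg=4 BBWWTtGG=4 BBWWTtGg=4 BBWwTTGG=8 BBWwTTGg=8 BBWwTtGG=8 BBWwTtGg=8 BBwwTTGG=4 BBwwTTGg=4 BBwwTtGG=4 BBwwTtGg=4 BbWWTTGG=8 BbWWTTGg=8 BbWWTtGG=8 BbWWTtGg=8 BbWwTTGG=16 BbWwTTGg=16 BbWwTtGG=16 BbWwTtGg=16 BbwwTTGG=8 BbwwTTGg=8 BbwwTtGG=8 BbwwTtGg=8 bbWWTTGG=4 bbWWTTGg=4 bbWWTtGG=4 bbWWTtGg=4 bbWwTTGG=8 bbWwTTGg=8 bbWwTtGG=8 bbWwTtGg=8 bbwwTTGG=4 bbwwTTGg=4 bbwwTtGG=4 bbwwTtGg=4
bbWWTTGG hits 4/256; gcd=4; 4÷4/256÷4 = 1/64

P(bbWWTTGG) = 1/64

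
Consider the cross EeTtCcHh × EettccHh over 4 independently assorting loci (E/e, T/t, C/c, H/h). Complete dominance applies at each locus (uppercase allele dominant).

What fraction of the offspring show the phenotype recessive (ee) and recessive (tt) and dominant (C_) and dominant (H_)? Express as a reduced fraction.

EeTtCcHh gametes: ETCH×1, ETCh×1, ETcH×1, ETch×1, EtCH×1, EtCh×1, EtcH×1, Etch×1, eTCH×1, eTCh×1, eTcH×1, eTch×1, etCH×1, etCh×1, etcH×1, etch×1
EettccHh gametes: EtcH×4, Etch×4, etcH×4, etch×4
EeTtCcHh×EettccHh grid (16·16=256): EETtCcHH=4 EETtCcHh=8 EETtCchh=4 EETtccHH=4 EETtccHh=8 EETtcchh=4 EEttCcHH=4 EEttCcHh=8 EEttCchh=4 EEttccHH=4 EEttccHh=8 EEttcchh=4 EeTtCcHH=8 EeTtCcHh=16 EeTtCchh=8 EeTtccHH=8 EeTtccHh=16 EeTtcchh=8 EettCcHH=8 EettCcHh=16 EettCchh=8 EettccHH=8 EettccHh=16 Eettcchh=8 eeTtCcHH=4 eeTtCcHh=8 eeTtCchh=4 eeTtccHH=4 eeTtccHh=8 eeTtcchh=4 eettCcHH=4 eettCcHh=8 eettCchh=4 eettccHH=4 eettccHh=8 eettcchh=4
ee tt C_ H_ hits 12/256; gcd=4; 12÷4/256÷4 = 3/64

P(ee tt C_ H_) = 3/64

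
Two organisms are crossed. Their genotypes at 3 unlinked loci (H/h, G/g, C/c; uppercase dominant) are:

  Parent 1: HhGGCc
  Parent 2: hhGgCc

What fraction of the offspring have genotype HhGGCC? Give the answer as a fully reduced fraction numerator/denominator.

HhGGCc gametes: HGC×2, HGc×2, hGC×2, hGc×2
hhGgCc gametes: hGC×2, hGc×2, hgC×2, hgc×2
HhGGCc×hhGgCc grid (8·8=64): HhGGCC=4 HhGGCc=8 HhGGcc=4 HhGgCC=4 HhGgCc=8 HhGgcc=4 hhGGCC=4 hhGGCc=8 hhGGcc=4 hhGgCC=4 hhGgCc=8 hhGgcc=4
HhGGCC hits 4/64; gcd=4; 4÷4/64÷4 = 1/16

P(HhGGCC) = 1/16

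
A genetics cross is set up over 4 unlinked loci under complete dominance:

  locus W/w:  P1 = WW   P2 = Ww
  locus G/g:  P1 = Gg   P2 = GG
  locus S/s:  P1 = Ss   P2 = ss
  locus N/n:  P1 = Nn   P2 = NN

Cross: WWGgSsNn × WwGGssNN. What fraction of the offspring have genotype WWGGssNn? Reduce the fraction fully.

WWGgSsNn gametes: WGSN×2, WGSn×2, WGsN×2, WGsn×2, WgSN×2, WgSn×2, WgsN×2, Wgsn×2
WwGGssNN gametes: WGsN×8, wGsN×8
WWGgSsNn×WwGGssNN grid (16·16=256): WWGGSsNN=16 WWGGSsNn=16 WWGGssNN=16 WWGGssNn=16 WWGgSsNN=16 WWGgSsNn=16 WWGgssNN=16 WWGgssNn=16 WwGGSsNN=16 WwGGSsNn=16 WwGGssNN=16 WwGGssNn=16 WwGgSsNN=16 WwGgSsNn=16 WwGgssNN=16 WwGgssNn=16
WWGGssNn hits 16/256; gcd=16; 16÷16/256÷16 = 1/16

P(WWGGssNn) = 1/16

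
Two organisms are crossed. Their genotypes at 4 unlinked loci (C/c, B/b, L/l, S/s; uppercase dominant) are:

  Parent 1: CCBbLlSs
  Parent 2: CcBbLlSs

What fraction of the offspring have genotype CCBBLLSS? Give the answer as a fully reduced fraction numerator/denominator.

CCBbLlSs gametes: CBLS×2, CBLs×2, CBlS×2, CBls×2, CbLS×2, CbLs×2, CblS×2, Cbls×2
CcBbLlSs gametes: CBLS×1, CBLs×1, CBlS×1, CBls×1, CbLS×1, CbLs×1, CblS×1, Cbls×1, cBLS×1, cBLs×1, cBlS×1, cBls×1, cbLS×1, cbLs×1, cblS×1, cbls×1
CCBbLlSs×CcBbLlSs grid (16·16=256): CCBBLLSS=2 CCBBLLSs=4 CCBBLLss=2 CCBBLlSS=4 CCBBLlSs=8 CCBBLlss=4 CCBBllSS=2 CCBBllSs=4 CCBBllss=2 CCBbLLSS=4 CCBbLLSs=8 CCBbLLss=4 CCBbLlSS=8 CCBbLlSs=16 CCBbLlss=8 CCBbllSS=4 CCBbllSs=8 CCBbllss=4 CCbbLLSS=2 CCbbLLSs=4 CCbbLLss=2 CCbbLlSS=4 CCbbLlSs=8 CCbbLlss=4 CCbbllSS=2 CCbbllSs=4 CCbbllss=2 CcBBLLSS=2 CcBBLLSs=4 CcBBLLss=2 CcBBLlSS=4 CcBBLlSs=8 CcBBLlss=4 CcBBllSS=2 CcBBllSs=4 CcBBllss=2 CcBbLLSS=4 CcBbLLSs=8 CcBbLLss=4 CcBbLlSS=8 CcBbLlSs=16 CcBbLlss=8 CcBbllSS=4 CcBbllSs=8 CcBbllss=4 CcbbLLSS=2 CcbbLLSs=4 CcbbLLss=2 CcbbLlSS=4 CcbbLlSs=8 CcbbLlss=4 CcbbllSS=2 CcbbllSs=4 Ccbbllss=2
CCBBLLSS hits 2/256; gcd=2; 2÷2/256÷2 = 1/128

P(CCBBLLSS) = 1/128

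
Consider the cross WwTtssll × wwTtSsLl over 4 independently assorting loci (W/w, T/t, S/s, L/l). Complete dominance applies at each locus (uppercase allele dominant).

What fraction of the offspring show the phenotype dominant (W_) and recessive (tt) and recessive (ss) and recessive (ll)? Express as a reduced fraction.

WwTtssll gametes: WTsl×4, Wtsl×4, wTsl×4, wtsl×4
wwTtSsLl gametes: wTSL×2, wTSl×2, wTsL×2, wTsl×2, wtSL×2, wtSl×2, wtsL×2, wtsl×2
WwTtssll×wwTtSsLl grid (16·16=256): WwTTSsLl=8 WwTTSsll=8 WwTTssLl=8 WwTTssll=8 WwTtSsLl=16 WwTtSsll=16 WwTtssLl=16 WwTtssll=16 WwttSsLl=8 WwttSsll=8 WwttssLl=8 Wwttssll=8 wwTTSsLl=8 wwTTSsll=8 wwTTssLl=8 wwTTssll=8 wwTtSsLl=16 wwTtSsll=16 wwTtssLl=16 wwTtssll=16 wwttSsLl=8 wwttSsll=8 wwttssLl=8 wwttssll=8
W_ tt ss ll hits 8/256; gcd=8; 8÷8/256÷8 = 1/32

P(W_ tt ss ll) = 1/32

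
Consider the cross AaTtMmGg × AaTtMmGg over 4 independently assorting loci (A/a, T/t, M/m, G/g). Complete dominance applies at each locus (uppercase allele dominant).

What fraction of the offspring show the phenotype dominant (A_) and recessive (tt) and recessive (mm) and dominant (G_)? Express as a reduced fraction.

AaTtMmGg gametes: ATMG×1, ATMg×1, ATmG×1, ATmg×1, AtMG×1, AtMg×1, AtmG×1, Atmg×1, aTMG×1, aTMg×1, aTmG×1, aTmg×1, atMG×1, atMg×1, atmG×1, atmg×1
AaTtMmGg gametes: ATMG×1, ATMg×1, ATmG×1, ATmg×1, AtMG×1, AtMg×1, AtmG×1, Atmg×1, aTMG×1, aTMg×1, aTmG×1, aTmg×1, atMG×1, atMg×1, atmG×1, atmg×1
AaTtMmGg×AaTtMmGg grid (16·16=256): AATTMMGG=1 AATTMMGg=2 AATTMMgg=1 AATTMmGG=2 AATTMmGg=4 AATTMmgg=2 AATTmmGG=1 AATTmmGg=2 AATTmmgg=1 AATtMMGG=2 AATtMMGg=4 AATtMMgg=2 AATtMmGG=4 AATtMmGg=8 AATtMmgg=4 AATtmmGG=2 AATtmmGg=4 AATtmmgg=2 AAttMMGG=1 AAttMMGg=2 AAttMMgg=1 AAttMmGG=2 AAttMmGg=4 AAttMmgg=2 AAttmmGG=1 AAttmmGg=2 AAttmmgg=1 AaTTMMGG=2 AaTTMMGg=4 AaTTMMgg=2 AaTTMmGG=4 AaTTMmGg=8 AaTTMmgg=4 AaTTmmGG=2 AaTTmmGg=4 AaTTmmgg=2 AaTtMMGG=4 AaTtMMGg=8 AaTtMMgg=4 AaTtMmGG=8 AaTtMmGg=16 AaTtMmgg=8 AaTtmmGG=4 AaTtmmGg=8 AaTtmmgg=4 AattMMGG=2 AattMMGg=4 AattMMgg=2 AattMmGG=4 AattMmGg=8 AattMmgg=4 AattmmGG=2 AattmmGg=4 Aattmmgg=2 aaTTMMGG=1 aaTTMMGg=2 aaTTMMgg=1 aaTTMmGG=2 aaTTMmGg=4 aaTTMmgg=2 aaTTmmGG=1 aaTTmmGg=2 aaTTmmgg=1 aaTtMMGG=2 aaTtMMGg=4 aaTtMMgg=2 aaTtMmGG=4 aaTtMmGg=8 aaTtMmgg=4 aaTtmmGG=2 aaTtmmGg=4 aaTtmmgg=2 aattMMGG=1 aattMMGg=2 aattMMgg=1 aattMmGG=2 aattMmGg=4 aattMmgg=2 aattmmGG=1 aattmmGg=2 aattmmgg=1
A_ tt mm G_ hits 9/256; gcd=1; 9÷1/256÷1 = 9/256

P(A_ tt mm G_) = 9/256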